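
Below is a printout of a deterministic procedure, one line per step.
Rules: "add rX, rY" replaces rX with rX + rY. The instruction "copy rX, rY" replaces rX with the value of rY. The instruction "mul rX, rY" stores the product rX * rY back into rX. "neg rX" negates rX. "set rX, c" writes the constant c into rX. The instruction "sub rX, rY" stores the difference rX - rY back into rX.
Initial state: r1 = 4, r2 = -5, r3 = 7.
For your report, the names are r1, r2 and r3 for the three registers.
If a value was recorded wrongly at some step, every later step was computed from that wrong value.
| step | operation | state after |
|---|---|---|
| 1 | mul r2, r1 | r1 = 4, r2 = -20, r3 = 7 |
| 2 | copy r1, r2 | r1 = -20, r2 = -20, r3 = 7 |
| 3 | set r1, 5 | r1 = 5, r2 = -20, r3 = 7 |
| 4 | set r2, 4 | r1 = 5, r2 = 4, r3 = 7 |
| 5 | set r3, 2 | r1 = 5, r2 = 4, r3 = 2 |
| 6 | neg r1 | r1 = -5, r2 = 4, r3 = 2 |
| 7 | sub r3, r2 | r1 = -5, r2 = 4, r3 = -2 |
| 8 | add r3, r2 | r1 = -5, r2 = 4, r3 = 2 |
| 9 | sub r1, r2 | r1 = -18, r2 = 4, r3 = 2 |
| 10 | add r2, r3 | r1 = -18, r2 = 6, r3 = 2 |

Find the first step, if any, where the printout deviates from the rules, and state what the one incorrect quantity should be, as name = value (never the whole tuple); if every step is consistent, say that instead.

step 9, r1 = -9

Recomputing the run from the initial state:
step 1: r1 = 4, r2 = -20, r3 = 7
step 2: r1 = -20, r2 = -20, r3 = 7
step 3: r1 = 5, r2 = -20, r3 = 7
step 4: r1 = 5, r2 = 4, r3 = 7
step 5: r1 = 5, r2 = 4, r3 = 2
step 6: r1 = -5, r2 = 4, r3 = 2
step 7: r1 = -5, r2 = 4, r3 = -2
step 8: r1 = -5, r2 = 4, r3 = 2
step 9: r1 = -9, r2 = 4, r3 = 2
step 10: r1 = -9, r2 = 6, r3 = 2
The first disagreement with the printout is at step 9, where the value should be r1 = -9.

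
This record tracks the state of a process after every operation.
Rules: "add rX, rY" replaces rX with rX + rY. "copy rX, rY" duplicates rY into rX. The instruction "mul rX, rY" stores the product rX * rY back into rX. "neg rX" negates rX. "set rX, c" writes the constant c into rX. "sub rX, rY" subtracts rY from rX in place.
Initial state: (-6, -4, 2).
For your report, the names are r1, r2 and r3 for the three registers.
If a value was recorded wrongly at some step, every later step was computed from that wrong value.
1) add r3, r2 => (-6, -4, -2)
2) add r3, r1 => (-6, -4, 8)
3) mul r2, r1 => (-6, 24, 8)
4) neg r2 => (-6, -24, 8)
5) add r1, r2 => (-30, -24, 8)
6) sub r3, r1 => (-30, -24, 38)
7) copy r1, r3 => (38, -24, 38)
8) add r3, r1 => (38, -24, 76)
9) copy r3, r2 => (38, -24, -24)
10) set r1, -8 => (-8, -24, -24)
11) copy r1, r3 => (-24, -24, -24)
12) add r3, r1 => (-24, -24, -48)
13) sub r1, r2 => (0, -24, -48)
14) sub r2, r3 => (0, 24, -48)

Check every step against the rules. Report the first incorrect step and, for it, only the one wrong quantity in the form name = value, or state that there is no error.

step 2, r3 = -8

Recomputing the run from the initial state:
step 1: r1 = -6, r2 = -4, r3 = -2
step 2: r1 = -6, r2 = -4, r3 = -8
step 3: r1 = -6, r2 = 24, r3 = -8
step 4: r1 = -6, r2 = -24, r3 = -8
step 5: r1 = -30, r2 = -24, r3 = -8
step 6: r1 = -30, r2 = -24, r3 = 22
step 7: r1 = 22, r2 = -24, r3 = 22
step 8: r1 = 22, r2 = -24, r3 = 44
step 9: r1 = 22, r2 = -24, r3 = -24
step 10: r1 = -8, r2 = -24, r3 = -24
step 11: r1 = -24, r2 = -24, r3 = -24
step 12: r1 = -24, r2 = -24, r3 = -48
step 13: r1 = 0, r2 = -24, r3 = -48
step 14: r1 = 0, r2 = 24, r3 = -48
The first disagreement with the record is at step 2, where the value should be r3 = -8.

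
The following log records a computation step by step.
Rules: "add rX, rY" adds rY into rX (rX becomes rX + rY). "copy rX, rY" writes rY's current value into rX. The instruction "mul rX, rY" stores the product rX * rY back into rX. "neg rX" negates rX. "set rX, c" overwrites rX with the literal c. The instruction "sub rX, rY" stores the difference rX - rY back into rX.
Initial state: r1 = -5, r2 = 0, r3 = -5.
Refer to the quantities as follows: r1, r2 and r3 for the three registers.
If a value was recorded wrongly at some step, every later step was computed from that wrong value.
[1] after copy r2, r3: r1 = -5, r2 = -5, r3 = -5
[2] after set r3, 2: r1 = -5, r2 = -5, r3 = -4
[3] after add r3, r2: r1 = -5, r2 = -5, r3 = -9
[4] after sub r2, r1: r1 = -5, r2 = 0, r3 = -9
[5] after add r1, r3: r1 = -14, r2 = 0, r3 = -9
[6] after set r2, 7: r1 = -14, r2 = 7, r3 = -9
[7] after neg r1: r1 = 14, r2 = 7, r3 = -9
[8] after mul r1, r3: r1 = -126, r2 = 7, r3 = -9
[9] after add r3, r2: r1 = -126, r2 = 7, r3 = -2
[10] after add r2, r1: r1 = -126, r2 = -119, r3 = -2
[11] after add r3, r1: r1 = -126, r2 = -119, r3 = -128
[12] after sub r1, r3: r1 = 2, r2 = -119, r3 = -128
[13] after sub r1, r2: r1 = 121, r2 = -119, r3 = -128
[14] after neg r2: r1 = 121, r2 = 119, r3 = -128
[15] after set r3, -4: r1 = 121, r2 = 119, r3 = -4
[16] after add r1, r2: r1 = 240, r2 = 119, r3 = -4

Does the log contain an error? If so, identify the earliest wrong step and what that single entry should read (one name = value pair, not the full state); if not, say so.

step 2, r3 = 2

Recomputing the run from the initial state:
step 1: r1 = -5, r2 = -5, r3 = -5
step 2: r1 = -5, r2 = -5, r3 = 2
step 3: r1 = -5, r2 = -5, r3 = -3
step 4: r1 = -5, r2 = 0, r3 = -3
step 5: r1 = -8, r2 = 0, r3 = -3
step 6: r1 = -8, r2 = 7, r3 = -3
step 7: r1 = 8, r2 = 7, r3 = -3
step 8: r1 = -24, r2 = 7, r3 = -3
step 9: r1 = -24, r2 = 7, r3 = 4
step 10: r1 = -24, r2 = -17, r3 = 4
step 11: r1 = -24, r2 = -17, r3 = -20
step 12: r1 = -4, r2 = -17, r3 = -20
step 13: r1 = 13, r2 = -17, r3 = -20
step 14: r1 = 13, r2 = 17, r3 = -20
step 15: r1 = 13, r2 = 17, r3 = -4
step 16: r1 = 30, r2 = 17, r3 = -4
The first disagreement with the log is at step 2, where the value should be r3 = 2.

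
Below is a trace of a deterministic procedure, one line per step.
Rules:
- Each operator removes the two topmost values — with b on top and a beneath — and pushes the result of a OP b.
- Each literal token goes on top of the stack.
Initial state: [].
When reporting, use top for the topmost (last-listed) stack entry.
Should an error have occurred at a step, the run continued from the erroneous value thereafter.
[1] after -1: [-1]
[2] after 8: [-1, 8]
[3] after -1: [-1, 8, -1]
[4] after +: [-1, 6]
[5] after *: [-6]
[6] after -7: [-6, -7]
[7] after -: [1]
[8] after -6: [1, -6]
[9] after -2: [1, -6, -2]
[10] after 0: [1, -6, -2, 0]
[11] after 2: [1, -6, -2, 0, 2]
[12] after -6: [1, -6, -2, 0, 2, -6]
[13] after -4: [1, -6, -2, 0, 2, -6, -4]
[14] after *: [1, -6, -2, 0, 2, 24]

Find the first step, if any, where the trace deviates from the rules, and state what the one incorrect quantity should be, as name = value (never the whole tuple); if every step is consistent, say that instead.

Step 1: push -1: top = -1 — in agreement.
Step 2: push 8: top = 8 — matches.
Step 3: push -1: top = -1 — in agreement.
Step 4: 8 + -1 = 7 — the entry is off here.
First deviation found at step 4; the corrected entry is top = 7.

step 4, top = 7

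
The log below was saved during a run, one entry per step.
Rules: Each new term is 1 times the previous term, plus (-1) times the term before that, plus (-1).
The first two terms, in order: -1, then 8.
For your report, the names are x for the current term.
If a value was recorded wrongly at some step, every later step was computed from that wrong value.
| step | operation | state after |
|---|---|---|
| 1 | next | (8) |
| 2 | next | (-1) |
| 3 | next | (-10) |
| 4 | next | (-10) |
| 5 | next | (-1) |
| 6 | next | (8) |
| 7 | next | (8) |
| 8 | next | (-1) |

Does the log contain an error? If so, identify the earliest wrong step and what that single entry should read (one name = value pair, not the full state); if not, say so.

no error

Recomputing the run from the initial state:
step 1: x = 8
step 2: x = -1
step 3: x = -10
step 4: x = -10
step 5: x = -1
step 6: x = 8
step 7: x = 8
step 8: x = -1
This matches the log at every step.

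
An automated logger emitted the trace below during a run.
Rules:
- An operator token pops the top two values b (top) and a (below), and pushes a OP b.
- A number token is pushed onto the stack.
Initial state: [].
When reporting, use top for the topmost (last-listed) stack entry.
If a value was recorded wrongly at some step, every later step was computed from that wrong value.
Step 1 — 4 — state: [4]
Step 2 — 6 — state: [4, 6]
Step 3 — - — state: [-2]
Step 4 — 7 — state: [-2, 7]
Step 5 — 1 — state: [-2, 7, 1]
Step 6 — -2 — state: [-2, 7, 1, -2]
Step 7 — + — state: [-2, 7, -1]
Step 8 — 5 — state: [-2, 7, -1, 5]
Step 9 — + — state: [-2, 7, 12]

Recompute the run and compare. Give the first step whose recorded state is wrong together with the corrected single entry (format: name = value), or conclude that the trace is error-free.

Step 1: push 4: top = 4 — checks out.
Step 2: push 6: top = 6 — agrees with the trace.
Step 3: 4 - 6 = -2 — matches.
Step 4: push 7: top = 7 — in agreement.
Step 5: push 1: top = 1 — verified.
Step 6: push -2: top = -2 — same as recorded.
Step 7: 1 + -2 = -1 — consistent with the trace.
Step 8: push 5: top = 5 — in agreement.
Step 9: -1 + 5 = 4 — first mismatch against the trace.
Conclusion: step 9 carries the first error; the entry should be top = 4.

step 9, top = 4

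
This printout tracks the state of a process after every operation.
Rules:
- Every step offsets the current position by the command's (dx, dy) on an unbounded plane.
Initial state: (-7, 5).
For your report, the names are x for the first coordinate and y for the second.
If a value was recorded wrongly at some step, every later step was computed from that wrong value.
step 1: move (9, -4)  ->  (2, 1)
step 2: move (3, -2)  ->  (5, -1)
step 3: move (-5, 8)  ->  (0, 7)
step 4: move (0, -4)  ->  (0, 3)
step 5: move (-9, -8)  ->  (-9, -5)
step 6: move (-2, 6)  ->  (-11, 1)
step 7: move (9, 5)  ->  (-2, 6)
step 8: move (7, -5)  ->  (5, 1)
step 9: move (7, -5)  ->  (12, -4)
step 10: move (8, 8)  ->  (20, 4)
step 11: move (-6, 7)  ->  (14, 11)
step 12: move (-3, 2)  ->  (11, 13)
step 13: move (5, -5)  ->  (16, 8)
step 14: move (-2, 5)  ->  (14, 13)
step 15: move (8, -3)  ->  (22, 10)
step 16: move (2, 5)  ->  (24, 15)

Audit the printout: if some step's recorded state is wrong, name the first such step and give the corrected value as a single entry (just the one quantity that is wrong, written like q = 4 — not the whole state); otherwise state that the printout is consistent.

no error

Recomputing the run from the initial state:
step 1: x = 2, y = 1
step 2: x = 5, y = -1
step 3: x = 0, y = 7
step 4: x = 0, y = 3
step 5: x = -9, y = -5
step 6: x = -11, y = 1
step 7: x = -2, y = 6
step 8: x = 5, y = 1
step 9: x = 12, y = -4
step 10: x = 20, y = 4
step 11: x = 14, y = 11
step 12: x = 11, y = 13
step 13: x = 16, y = 8
step 14: x = 14, y = 13
step 15: x = 22, y = 10
step 16: x = 24, y = 15
This matches the printout at every step.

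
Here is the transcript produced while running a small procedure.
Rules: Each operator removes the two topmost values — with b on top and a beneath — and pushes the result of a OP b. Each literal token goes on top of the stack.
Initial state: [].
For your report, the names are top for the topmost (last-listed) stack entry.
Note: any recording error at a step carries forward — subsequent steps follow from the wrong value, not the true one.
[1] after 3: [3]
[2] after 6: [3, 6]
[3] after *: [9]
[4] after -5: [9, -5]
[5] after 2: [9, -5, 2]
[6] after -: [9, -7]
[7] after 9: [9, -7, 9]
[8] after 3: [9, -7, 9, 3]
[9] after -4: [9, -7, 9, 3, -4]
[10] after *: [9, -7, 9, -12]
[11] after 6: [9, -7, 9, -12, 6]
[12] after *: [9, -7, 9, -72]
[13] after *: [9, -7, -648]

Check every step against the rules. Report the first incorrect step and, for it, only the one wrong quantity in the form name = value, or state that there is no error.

step 3, top = 18

1. push 3: top = 3 (checks out)
2. push 6: top = 6 (in agreement)
3. 3 * 6 = 18 (the transcript disagrees here)
First incorrect step: 3; the correct value is top = 18.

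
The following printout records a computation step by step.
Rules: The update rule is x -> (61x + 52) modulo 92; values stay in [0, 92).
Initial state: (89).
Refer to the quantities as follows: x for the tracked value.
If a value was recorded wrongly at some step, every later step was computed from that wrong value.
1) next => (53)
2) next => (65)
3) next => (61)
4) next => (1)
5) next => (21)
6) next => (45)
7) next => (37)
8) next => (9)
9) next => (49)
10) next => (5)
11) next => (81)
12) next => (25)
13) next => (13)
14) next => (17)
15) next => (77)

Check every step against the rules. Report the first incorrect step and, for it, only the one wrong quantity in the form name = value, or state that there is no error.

Recomputing the run from the initial state:
step 1: x = 53
step 2: x = 65
step 3: x = 61
step 4: x = 1
step 5: x = 21
step 6: x = 45
step 7: x = 37
step 8: x = 9
step 9: x = 49
step 10: x = 5
step 11: x = 81
step 12: x = 25
step 13: x = 13
step 14: x = 17
step 15: x = 77
This matches the printout at every step.

no error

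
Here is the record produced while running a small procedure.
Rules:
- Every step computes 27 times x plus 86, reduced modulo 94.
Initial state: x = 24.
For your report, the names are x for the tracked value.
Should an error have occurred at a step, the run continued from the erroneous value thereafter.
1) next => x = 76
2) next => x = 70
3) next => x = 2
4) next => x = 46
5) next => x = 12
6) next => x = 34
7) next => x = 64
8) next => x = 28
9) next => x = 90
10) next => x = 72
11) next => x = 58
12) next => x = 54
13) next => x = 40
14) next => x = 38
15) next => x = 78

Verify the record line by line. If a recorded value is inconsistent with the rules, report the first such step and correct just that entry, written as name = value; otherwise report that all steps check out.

step 11, x = 56

Recomputing the run from the initial state:
step 1: x = 76
step 2: x = 70
step 3: x = 2
step 4: x = 46
step 5: x = 12
step 6: x = 34
step 7: x = 64
step 8: x = 28
step 9: x = 90
step 10: x = 72
step 11: x = 56
step 12: x = 0
step 13: x = 86
step 14: x = 58
step 15: x = 54
The first disagreement with the record is at step 11, where the value should be x = 56.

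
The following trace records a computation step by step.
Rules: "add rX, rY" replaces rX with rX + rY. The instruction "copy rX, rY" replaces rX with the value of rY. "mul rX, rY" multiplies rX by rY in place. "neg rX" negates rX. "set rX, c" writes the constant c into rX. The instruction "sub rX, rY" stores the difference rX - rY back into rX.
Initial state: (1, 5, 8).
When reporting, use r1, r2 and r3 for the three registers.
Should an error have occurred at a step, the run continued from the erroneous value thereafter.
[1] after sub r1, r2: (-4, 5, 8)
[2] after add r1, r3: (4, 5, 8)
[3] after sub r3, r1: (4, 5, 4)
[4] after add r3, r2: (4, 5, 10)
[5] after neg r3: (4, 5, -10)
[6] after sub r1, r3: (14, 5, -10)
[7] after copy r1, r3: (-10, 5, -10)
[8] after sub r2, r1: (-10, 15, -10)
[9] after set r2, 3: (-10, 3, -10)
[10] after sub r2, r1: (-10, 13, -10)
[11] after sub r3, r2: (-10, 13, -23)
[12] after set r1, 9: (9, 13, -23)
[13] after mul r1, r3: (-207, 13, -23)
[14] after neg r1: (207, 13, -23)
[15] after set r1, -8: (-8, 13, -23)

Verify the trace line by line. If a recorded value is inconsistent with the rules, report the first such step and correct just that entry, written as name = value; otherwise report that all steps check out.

Recomputing the run from the initial state:
step 1: r1 = -4, r2 = 5, r3 = 8
step 2: r1 = 4, r2 = 5, r3 = 8
step 3: r1 = 4, r2 = 5, r3 = 4
step 4: r1 = 4, r2 = 5, r3 = 9
step 5: r1 = 4, r2 = 5, r3 = -9
step 6: r1 = 13, r2 = 5, r3 = -9
step 7: r1 = -9, r2 = 5, r3 = -9
step 8: r1 = -9, r2 = 14, r3 = -9
step 9: r1 = -9, r2 = 3, r3 = -9
step 10: r1 = -9, r2 = 12, r3 = -9
step 11: r1 = -9, r2 = 12, r3 = -21
step 12: r1 = 9, r2 = 12, r3 = -21
step 13: r1 = -189, r2 = 12, r3 = -21
step 14: r1 = 189, r2 = 12, r3 = -21
step 15: r1 = -8, r2 = 12, r3 = -21
The first disagreement with the trace is at step 4, where the value should be r3 = 9.

step 4, r3 = 9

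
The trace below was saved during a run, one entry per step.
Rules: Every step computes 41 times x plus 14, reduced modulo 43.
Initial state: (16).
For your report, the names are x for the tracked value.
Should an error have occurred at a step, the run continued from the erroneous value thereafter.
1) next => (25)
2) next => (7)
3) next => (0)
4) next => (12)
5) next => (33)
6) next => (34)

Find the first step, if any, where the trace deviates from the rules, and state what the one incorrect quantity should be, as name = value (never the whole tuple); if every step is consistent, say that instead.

step 4, x = 14

Step 1: x = (41*16 + 14) mod 43 = 25 — agrees with the trace.
Step 2: x = (41*25 + 14) mod 43 = 7 — matches.
Step 3: x = (41*7 + 14) mod 43 = 0 — agrees with the trace.
Step 4: x = (41*0 + 14) mod 43 = 14 — first mismatch against the trace.
That makes step 4 the first incorrect line — x = 14 is what it should show.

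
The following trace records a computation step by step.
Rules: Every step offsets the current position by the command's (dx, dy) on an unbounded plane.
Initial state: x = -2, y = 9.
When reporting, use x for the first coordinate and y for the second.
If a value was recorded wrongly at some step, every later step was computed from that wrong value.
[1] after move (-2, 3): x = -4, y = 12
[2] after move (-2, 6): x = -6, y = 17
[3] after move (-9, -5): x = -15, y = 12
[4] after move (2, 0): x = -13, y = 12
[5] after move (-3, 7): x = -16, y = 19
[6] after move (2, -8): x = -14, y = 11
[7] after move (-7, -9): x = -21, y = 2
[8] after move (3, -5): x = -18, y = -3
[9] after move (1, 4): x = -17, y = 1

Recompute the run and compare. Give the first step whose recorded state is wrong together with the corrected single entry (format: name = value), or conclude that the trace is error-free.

step 1: x = -2 + (-2) = -4, y = 9 + (3) = 12 -> no discrepancy
step 2: x = -4 + (-2) = -6, y = 12 + (6) = 18 -> not what was recorded
First deviation found at step 2; the corrected entry is y = 18.

step 2, y = 18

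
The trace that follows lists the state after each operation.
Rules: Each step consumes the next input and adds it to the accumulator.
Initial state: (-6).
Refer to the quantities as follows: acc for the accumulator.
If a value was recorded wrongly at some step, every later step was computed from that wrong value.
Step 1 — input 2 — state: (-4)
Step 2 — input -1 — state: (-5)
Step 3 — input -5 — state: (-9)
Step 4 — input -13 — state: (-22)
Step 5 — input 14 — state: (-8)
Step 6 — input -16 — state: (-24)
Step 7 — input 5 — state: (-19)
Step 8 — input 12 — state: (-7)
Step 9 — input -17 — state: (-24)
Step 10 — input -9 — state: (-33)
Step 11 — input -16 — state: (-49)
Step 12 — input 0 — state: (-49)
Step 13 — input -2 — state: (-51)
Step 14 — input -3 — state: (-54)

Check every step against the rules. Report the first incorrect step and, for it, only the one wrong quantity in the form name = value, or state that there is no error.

Recomputing the run from the initial state:
step 1: acc = -4
step 2: acc = -5
step 3: acc = -10
step 4: acc = -23
step 5: acc = -9
step 6: acc = -25
step 7: acc = -20
step 8: acc = -8
step 9: acc = -25
step 10: acc = -34
step 11: acc = -50
step 12: acc = -50
step 13: acc = -52
step 14: acc = -55
The first disagreement with the trace is at step 3, where the value should be acc = -10.

step 3, acc = -10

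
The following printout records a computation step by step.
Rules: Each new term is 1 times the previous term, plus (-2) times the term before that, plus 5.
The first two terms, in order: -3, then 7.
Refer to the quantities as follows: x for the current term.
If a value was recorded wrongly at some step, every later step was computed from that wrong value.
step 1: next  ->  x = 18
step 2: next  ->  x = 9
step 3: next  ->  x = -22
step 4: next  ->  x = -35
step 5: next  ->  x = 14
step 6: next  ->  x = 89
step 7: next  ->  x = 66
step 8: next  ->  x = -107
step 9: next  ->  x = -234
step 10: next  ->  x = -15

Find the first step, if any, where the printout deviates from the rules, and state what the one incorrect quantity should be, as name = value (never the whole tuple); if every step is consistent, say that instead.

Recomputing the run from the initial state:
step 1: x = 18
step 2: x = 9
step 3: x = -22
step 4: x = -35
step 5: x = 14
step 6: x = 89
step 7: x = 66
step 8: x = -107
step 9: x = -234
step 10: x = -15
This matches the printout at every step.

no error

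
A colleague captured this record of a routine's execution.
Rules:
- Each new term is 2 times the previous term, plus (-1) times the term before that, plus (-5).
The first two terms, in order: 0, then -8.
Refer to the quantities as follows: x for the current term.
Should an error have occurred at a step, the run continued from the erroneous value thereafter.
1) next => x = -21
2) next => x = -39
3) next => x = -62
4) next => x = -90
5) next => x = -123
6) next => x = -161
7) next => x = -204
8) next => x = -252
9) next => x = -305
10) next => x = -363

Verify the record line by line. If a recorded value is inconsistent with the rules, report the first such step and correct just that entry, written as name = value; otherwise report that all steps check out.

Step 1: x = 2*(-8) + (-1)*(0) + (-5) = -21 — verified.
Step 2: x = 2*(-21) + (-1)*(-8) + (-5) = -39 — confirmed correct.
Step 3: x = 2*(-39) + (-1)*(-21) + (-5) = -62 — in agreement.
Step 4: x = 2*(-62) + (-1)*(-39) + (-5) = -90 — agrees with the record.
Step 5: x = 2*(-90) + (-1)*(-62) + (-5) = -123 — exactly as logged.
Step 6: x = 2*(-123) + (-1)*(-90) + (-5) = -161 — no discrepancy.
Step 7: x = 2*(-161) + (-1)*(-123) + (-5) = -204 — consistent with the record.
Step 8: x = 2*(-204) + (-1)*(-161) + (-5) = -252 — same as recorded.
Step 9: x = 2*(-252) + (-1)*(-204) + (-5) = -305 — in agreement.
Step 10: x = 2*(-305) + (-1)*(-252) + (-5) = -363 — confirmed correct.
The recomputation confirms every line.

no error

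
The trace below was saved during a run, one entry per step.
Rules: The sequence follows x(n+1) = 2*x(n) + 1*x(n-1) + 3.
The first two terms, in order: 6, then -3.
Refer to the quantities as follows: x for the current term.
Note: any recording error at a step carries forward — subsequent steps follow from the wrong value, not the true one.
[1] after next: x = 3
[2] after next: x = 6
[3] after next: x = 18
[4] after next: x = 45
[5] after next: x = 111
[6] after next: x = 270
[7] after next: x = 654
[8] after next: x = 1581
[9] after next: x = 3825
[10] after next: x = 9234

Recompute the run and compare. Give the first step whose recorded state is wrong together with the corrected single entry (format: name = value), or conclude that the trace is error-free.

step 9, x = 3819

Step 1: x = 2*(-3) + (1)*(6) + (3) = 3 — agrees with the trace.
Step 2: x = 2*(3) + (1)*(-3) + (3) = 6 — same as recorded.
Step 3: x = 2*(6) + (1)*(3) + (3) = 18 — confirmed correct.
Step 4: x = 2*(18) + (1)*(6) + (3) = 45 — no discrepancy.
Step 5: x = 2*(45) + (1)*(18) + (3) = 111 — confirmed correct.
Step 6: x = 2*(111) + (1)*(45) + (3) = 270 — checks out.
Step 7: x = 2*(270) + (1)*(111) + (3) = 654 — verified.
Step 8: x = 2*(654) + (1)*(270) + (3) = 1581 — agrees with the trace.
Step 9: x = 2*(1581) + (1)*(654) + (3) = 3819 — first mismatch against the trace.
The audit stops at step 9: the recorded entry is wrong and should be x = 3819.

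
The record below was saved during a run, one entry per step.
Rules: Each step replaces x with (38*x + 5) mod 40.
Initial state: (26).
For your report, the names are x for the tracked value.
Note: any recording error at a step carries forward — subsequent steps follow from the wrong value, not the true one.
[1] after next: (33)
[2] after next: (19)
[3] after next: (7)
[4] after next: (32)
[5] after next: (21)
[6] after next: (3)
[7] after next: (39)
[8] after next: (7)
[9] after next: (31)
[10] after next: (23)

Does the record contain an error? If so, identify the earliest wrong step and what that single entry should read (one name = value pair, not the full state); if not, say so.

1. x = (38*26 + 5) mod 40 = 33 (verified)
2. x = (38*33 + 5) mod 40 = 19 (in agreement)
3. x = (38*19 + 5) mod 40 = 7 (no discrepancy)
4. x = (38*7 + 5) mod 40 = 31 (the record has a different value)
First deviation found at step 4; the corrected entry is x = 31.

step 4, x = 31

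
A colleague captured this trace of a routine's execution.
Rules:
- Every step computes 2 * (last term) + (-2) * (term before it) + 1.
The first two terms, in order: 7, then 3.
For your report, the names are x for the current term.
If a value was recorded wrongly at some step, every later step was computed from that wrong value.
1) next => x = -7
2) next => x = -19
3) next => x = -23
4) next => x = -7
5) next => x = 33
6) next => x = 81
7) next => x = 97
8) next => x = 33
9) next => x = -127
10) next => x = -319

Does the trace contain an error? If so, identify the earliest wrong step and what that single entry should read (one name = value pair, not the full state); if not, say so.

no error

1. x = 2*(3) + (-2)*(7) + (1) = -7 (exactly as logged)
2. x = 2*(-7) + (-2)*(3) + (1) = -19 (no discrepancy)
3. x = 2*(-19) + (-2)*(-7) + (1) = -23 (verified)
4. x = 2*(-23) + (-2)*(-19) + (1) = -7 (confirmed correct)
5. x = 2*(-7) + (-2)*(-23) + (1) = 33 (confirmed correct)
6. x = 2*(33) + (-2)*(-7) + (1) = 81 (matches)
7. x = 2*(81) + (-2)*(33) + (1) = 97 (in agreement)
8. x = 2*(97) + (-2)*(81) + (1) = 33 (verified)
9. x = 2*(33) + (-2)*(97) + (1) = -127 (confirmed correct)
10. x = 2*(-127) + (-2)*(33) + (1) = -319 (in agreement)
The whole run recomputes cleanly — no discrepancies.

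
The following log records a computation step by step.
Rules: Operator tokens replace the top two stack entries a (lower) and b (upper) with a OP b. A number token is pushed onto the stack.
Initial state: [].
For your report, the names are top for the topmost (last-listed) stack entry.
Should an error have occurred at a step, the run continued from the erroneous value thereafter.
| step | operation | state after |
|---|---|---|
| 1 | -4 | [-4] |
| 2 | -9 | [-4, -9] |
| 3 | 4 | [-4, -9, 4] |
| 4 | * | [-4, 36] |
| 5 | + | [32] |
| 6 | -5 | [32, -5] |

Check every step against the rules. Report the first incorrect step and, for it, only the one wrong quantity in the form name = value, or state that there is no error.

Recomputing the run from the initial state:
step 1: [-4]
step 2: [-4, -9]
step 3: [-4, -9, 4]
step 4: [-4, -36]
step 5: [-40]
step 6: [-40, -5]
The first disagreement with the log is at step 4, where the value should be top = -36.

step 4, top = -36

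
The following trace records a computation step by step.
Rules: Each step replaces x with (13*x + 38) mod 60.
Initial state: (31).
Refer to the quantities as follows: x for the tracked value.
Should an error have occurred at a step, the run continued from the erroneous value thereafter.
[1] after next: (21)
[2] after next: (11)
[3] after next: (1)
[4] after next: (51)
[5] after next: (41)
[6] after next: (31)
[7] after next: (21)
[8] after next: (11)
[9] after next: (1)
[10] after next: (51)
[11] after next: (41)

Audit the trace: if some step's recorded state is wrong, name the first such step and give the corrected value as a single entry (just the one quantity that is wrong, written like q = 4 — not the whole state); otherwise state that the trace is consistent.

no error

Recomputing the run from the initial state:
step 1: x = 21
step 2: x = 11
step 3: x = 1
step 4: x = 51
step 5: x = 41
step 6: x = 31
step 7: x = 21
step 8: x = 11
step 9: x = 1
step 10: x = 51
step 11: x = 41
This matches the trace at every step.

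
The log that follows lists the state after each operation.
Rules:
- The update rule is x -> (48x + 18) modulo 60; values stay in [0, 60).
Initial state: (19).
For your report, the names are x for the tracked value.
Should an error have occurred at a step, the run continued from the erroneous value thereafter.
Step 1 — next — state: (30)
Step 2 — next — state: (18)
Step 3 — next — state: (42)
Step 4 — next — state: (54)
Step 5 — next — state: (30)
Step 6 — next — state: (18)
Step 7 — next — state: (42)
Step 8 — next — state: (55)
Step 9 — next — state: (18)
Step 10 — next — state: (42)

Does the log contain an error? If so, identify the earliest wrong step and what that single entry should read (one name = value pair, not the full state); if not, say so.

Recomputing the run from the initial state:
step 1: x = 30
step 2: x = 18
step 3: x = 42
step 4: x = 54
step 5: x = 30
step 6: x = 18
step 7: x = 42
step 8: x = 54
step 9: x = 30
step 10: x = 18
The first disagreement with the log is at step 8, where the value should be x = 54.

step 8, x = 54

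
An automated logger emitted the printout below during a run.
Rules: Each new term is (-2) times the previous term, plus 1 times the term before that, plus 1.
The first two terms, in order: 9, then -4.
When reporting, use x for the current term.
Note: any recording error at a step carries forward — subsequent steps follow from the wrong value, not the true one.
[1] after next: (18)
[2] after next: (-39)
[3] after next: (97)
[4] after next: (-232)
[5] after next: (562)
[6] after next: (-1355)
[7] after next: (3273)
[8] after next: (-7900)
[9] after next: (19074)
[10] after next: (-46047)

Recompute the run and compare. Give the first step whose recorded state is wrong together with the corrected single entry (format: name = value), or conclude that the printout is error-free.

no error

step 1: x = -2*(-4) + (1)*(9) + (1) = 18 -> matches
step 2: x = -2*(18) + (1)*(-4) + (1) = -39 -> verified
step 3: x = -2*(-39) + (1)*(18) + (1) = 97 -> same as recorded
step 4: x = -2*(97) + (1)*(-39) + (1) = -232 -> no discrepancy
step 5: x = -2*(-232) + (1)*(97) + (1) = 562 -> no discrepancy
step 6: x = -2*(562) + (1)*(-232) + (1) = -1355 -> confirmed correct
step 7: x = -2*(-1355) + (1)*(562) + (1) = 3273 -> no discrepancy
step 8: x = -2*(3273) + (1)*(-1355) + (1) = -7900 -> exactly as logged
step 9: x = -2*(-7900) + (1)*(3273) + (1) = 19074 -> in agreement
step 10: x = -2*(19074) + (1)*(-7900) + (1) = -46047 -> confirmed correct
Each recorded entry agrees with the recomputation.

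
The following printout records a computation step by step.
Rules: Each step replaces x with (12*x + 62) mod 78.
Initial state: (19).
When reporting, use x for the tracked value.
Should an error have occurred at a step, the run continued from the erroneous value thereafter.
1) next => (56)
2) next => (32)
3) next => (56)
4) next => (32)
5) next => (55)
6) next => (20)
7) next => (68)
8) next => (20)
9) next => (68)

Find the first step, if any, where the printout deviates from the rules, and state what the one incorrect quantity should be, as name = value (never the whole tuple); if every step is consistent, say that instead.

Step 1: x = (12*19 + 62) mod 78 = 56 — verified.
Step 2: x = (12*56 + 62) mod 78 = 32 — exactly as logged.
Step 3: x = (12*32 + 62) mod 78 = 56 — no discrepancy.
Step 4: x = (12*56 + 62) mod 78 = 32 — in agreement.
Step 5: x = (12*32 + 62) mod 78 = 56 — not what was recorded.
Conclusion: step 5 carries the first error; the entry should be x = 56.

step 5, x = 56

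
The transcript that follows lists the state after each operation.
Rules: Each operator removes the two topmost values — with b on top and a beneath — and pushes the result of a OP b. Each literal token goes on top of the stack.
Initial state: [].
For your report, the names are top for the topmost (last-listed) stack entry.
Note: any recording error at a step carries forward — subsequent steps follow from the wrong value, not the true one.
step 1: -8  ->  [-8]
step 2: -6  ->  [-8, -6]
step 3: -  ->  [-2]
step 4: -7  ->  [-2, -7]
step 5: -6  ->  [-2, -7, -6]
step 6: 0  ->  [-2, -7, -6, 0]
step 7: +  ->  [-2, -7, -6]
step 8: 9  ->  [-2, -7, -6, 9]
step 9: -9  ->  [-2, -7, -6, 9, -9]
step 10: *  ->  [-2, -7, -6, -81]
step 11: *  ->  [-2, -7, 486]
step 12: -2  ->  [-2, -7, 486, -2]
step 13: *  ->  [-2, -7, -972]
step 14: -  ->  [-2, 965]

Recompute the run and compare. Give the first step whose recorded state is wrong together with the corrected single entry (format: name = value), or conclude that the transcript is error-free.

Step 1: push -8: top = -8 — confirmed correct.
Step 2: push -6: top = -6 — exactly as logged.
Step 3: -8 - -6 = -2 — checks out.
Step 4: push -7: top = -7 — confirmed correct.
Step 5: push -6: top = -6 — in agreement.
Step 6: push 0: top = 0 — verified.
Step 7: -6 + 0 = -6 — same as recorded.
Step 8: push 9: top = 9 — in agreement.
Step 9: push -9: top = -9 — checks out.
Step 10: 9 * -9 = -81 — exactly as logged.
Step 11: -6 * -81 = 486 — checks out.
Step 12: push -2: top = -2 — same as recorded.
Step 13: 486 * -2 = -972 — consistent with the transcript.
Step 14: -7 - -972 = 965 — confirmed correct.
The recomputation confirms every line.

no error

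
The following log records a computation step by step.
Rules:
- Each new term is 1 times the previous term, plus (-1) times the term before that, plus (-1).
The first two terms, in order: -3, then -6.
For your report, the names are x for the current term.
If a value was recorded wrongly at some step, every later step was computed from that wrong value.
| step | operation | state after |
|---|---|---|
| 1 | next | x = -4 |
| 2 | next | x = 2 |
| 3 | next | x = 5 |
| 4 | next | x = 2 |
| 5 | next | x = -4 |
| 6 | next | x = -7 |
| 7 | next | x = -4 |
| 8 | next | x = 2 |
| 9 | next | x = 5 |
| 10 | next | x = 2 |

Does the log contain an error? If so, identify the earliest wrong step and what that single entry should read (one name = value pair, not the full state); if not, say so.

step 2, x = 1

step 1: x = 1*(-6) + (-1)*(-3) + (-1) = -4 -> same as recorded
step 2: x = 1*(-4) + (-1)*(-6) + (-1) = 1 -> the recorded entry deviates here
The audit stops at step 2: the recorded entry is wrong and should be x = 1.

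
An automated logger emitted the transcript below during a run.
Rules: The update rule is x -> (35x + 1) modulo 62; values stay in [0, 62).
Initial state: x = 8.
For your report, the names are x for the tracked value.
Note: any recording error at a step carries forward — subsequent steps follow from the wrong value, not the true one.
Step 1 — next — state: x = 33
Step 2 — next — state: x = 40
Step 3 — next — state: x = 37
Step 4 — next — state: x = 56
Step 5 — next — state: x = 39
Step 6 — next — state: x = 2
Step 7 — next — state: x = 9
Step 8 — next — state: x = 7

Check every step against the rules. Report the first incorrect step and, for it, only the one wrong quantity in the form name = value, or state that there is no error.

step 8, x = 6

Recomputing the run from the initial state:
step 1: x = 33
step 2: x = 40
step 3: x = 37
step 4: x = 56
step 5: x = 39
step 6: x = 2
step 7: x = 9
step 8: x = 6
The first disagreement with the transcript is at step 8, where the value should be x = 6.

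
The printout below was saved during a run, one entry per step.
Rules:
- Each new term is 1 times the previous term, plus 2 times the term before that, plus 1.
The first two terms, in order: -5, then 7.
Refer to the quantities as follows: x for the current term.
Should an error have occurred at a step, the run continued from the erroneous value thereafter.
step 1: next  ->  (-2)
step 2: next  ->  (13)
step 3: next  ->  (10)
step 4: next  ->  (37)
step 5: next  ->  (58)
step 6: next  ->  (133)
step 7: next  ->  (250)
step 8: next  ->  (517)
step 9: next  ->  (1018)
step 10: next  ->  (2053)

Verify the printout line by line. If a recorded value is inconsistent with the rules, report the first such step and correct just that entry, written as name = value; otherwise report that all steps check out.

no error

1. x = 1*(7) + (2)*(-5) + (1) = -2 (confirmed correct)
2. x = 1*(-2) + (2)*(7) + (1) = 13 (confirmed correct)
3. x = 1*(13) + (2)*(-2) + (1) = 10 (no discrepancy)
4. x = 1*(10) + (2)*(13) + (1) = 37 (in agreement)
5. x = 1*(37) + (2)*(10) + (1) = 58 (checks out)
6. x = 1*(58) + (2)*(37) + (1) = 133 (matches)
7. x = 1*(133) + (2)*(58) + (1) = 250 (same as recorded)
8. x = 1*(250) + (2)*(133) + (1) = 517 (verified)
9. x = 1*(517) + (2)*(250) + (1) = 1018 (same as recorded)
10. x = 1*(1018) + (2)*(517) + (1) = 2053 (no discrepancy)
The whole run recomputes cleanly — no discrepancies.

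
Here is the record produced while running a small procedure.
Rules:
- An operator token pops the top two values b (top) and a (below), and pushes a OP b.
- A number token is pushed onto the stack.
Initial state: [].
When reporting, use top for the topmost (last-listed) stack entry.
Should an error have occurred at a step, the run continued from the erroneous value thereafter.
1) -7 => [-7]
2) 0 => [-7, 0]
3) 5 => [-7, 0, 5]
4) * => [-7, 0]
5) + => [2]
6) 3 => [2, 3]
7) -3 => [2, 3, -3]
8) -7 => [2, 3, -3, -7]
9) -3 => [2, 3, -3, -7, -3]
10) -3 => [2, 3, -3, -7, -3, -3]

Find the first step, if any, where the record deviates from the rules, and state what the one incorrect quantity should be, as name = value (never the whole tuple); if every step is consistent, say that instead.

Recomputing the run from the initial state:
step 1: [-7]
step 2: [-7, 0]
step 3: [-7, 0, 5]
step 4: [-7, 0]
step 5: [-7]
step 6: [-7, 3]
step 7: [-7, 3, -3]
step 8: [-7, 3, -3, -7]
step 9: [-7, 3, -3, -7, -3]
step 10: [-7, 3, -3, -7, -3, -3]
The first disagreement with the record is at step 5, where the value should be top = -7.

step 5, top = -7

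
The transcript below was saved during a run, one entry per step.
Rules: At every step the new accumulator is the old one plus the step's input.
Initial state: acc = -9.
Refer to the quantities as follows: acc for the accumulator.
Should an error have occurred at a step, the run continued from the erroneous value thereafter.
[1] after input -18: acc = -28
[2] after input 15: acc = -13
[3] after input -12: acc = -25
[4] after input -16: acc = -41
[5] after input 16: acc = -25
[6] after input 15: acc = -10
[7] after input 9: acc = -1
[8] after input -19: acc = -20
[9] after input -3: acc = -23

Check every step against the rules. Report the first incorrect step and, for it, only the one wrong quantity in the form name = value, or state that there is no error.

1. acc = -9 + -18 = -27 (not what was recorded)
That makes step 1 the first incorrect line — acc = -27 is what it should show.

step 1, acc = -27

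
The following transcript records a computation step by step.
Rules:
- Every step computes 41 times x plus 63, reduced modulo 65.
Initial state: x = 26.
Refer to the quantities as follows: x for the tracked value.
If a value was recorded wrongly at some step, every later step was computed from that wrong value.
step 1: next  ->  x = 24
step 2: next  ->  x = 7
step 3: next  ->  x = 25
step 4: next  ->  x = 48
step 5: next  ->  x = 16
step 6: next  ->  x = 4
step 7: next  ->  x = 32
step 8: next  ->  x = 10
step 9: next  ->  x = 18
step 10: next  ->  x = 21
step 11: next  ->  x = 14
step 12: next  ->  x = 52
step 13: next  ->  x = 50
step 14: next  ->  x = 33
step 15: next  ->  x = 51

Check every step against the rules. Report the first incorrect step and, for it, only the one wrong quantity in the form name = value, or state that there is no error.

no error

1. x = (41*26 + 63) mod 65 = 24 (same as recorded)
2. x = (41*24 + 63) mod 65 = 7 (consistent with the transcript)
3. x = (41*7 + 63) mod 65 = 25 (in agreement)
4. x = (41*25 + 63) mod 65 = 48 (same as recorded)
5. x = (41*48 + 63) mod 65 = 16 (verified)
6. x = (41*16 + 63) mod 65 = 4 (checks out)
7. x = (41*4 + 63) mod 65 = 32 (no discrepancy)
8. x = (41*32 + 63) mod 65 = 10 (matches)
9. x = (41*10 + 63) mod 65 = 18 (verified)
10. x = (41*18 + 63) mod 65 = 21 (checks out)
11. x = (41*21 + 63) mod 65 = 14 (matches)
12. x = (41*14 + 63) mod 65 = 52 (in agreement)
13. x = (41*52 + 63) mod 65 = 50 (same as recorded)
14. x = (41*50 + 63) mod 65 = 33 (matches)
15. x = (41*33 + 63) mod 65 = 51 (confirmed correct)
All steps check out; nothing to correct.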